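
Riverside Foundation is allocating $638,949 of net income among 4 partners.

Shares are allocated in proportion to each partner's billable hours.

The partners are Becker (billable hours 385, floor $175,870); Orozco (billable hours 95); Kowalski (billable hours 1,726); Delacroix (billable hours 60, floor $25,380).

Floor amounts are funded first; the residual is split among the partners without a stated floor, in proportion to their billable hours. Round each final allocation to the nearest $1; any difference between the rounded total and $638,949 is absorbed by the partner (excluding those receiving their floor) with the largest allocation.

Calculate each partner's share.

Becker: $175,870 · Orozco: $22,834 · Kowalski: $414,865 · Delacroix: $25,380

Fund the minimums — Becker $175,870; Delacroix $25,380. Balance $437,699.
Balance split over remaining billable hours 1,821: Orozco 22,834.38 → $22,834; Kowalski 414,864.62 → $414,865.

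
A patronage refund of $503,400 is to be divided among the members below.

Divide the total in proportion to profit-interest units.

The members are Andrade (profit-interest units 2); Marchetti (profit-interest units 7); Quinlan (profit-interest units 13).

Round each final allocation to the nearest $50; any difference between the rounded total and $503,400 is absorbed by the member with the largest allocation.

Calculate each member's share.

Total profit-interest units = 22.
Pro-rata amounts: Andrade 2/22 × $503,400 = 45,763.64; Marchetti 7/22 × $503,400 = 160,172.73; Quinlan 13/22 × $503,400 = 297,463.64.
After rounding ($50): Andrade $45,750; Marchetti $160,150; Quinlan $297,450. Sum = $503,350.
Difference $503,400 − $503,350 = +$50 applied to largest allocation (Quinlan): Quinlan becomes $297,500.

Andrade: $45,750 | Marchetti: $160,150 | Quinlan: $297,500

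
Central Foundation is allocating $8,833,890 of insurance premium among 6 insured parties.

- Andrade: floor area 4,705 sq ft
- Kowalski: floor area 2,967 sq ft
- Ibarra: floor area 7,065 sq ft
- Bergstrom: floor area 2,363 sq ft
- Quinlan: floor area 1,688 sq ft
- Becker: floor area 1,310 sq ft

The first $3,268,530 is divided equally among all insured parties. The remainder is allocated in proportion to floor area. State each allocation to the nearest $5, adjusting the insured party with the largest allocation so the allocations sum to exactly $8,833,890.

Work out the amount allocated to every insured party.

Andrade: $1,847,620 | Kowalski: $1,366,350 | Ibarra: $2,501,135 | Bergstrom: $1,199,095 | Quinlan: $1,012,180 | Becker: $907,510

$3,268,530 shared equally gives $544,755 per insured party.
Remainder $5,565,360 by floor area (total 20,098): Andrade 1,302,866.89 → $1,302,865; Kowalski 821,595.34 → $821,595; Ibarra 1,956,377.17 → $1,956,375; Bergstrom 654,341.01 → $654,340; Quinlan 467,426.00 → $467,425; Becker 362,753.59 → $362,755.
Rounding difference +$5 on remainder applied to Ibarra.
Totals: Andrade $544,755 + $1,302,865 = $1,847,620; Kowalski $544,755 + $821,595 = $1,366,350; Ibarra $544,755 + $1,956,380 = $2,501,135; Bergstrom $544,755 + $654,340 = $1,199,095; Quinlan $544,755 + $467,425 = $1,012,180; Becker $544,755 + $362,755 = $907,510.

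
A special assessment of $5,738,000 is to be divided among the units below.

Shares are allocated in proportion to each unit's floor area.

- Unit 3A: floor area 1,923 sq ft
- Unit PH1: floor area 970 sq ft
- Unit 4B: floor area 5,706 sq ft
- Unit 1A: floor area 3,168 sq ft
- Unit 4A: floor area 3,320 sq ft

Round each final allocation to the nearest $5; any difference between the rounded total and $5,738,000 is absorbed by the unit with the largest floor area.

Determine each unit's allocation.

Unit 3A: $731,370 | Unit PH1: $368,920 | Unit 4B: $2,170,150 | Unit 1A: $1,204,875 | Unit 4A: $1,262,685

Total floor area = 1,923 + 970 + 5,706 + 3,168 + 3,320 = 15,087.
Proportional shares: Unit 3A 731,369.66; Unit PH1 368,917.61; Unit 4B 2,170,148.34; Unit 1A 1,204,877.31; Unit 4A 1,262,687.08.
After rounding ($5): Unit 3A $731,370; Unit PH1 $368,920; Unit 4B $2,170,150; Unit 1A $1,204,875; Unit 4A $1,262,685. Sum = $5,738,000.
Rounded total matches; no reconciliation needed.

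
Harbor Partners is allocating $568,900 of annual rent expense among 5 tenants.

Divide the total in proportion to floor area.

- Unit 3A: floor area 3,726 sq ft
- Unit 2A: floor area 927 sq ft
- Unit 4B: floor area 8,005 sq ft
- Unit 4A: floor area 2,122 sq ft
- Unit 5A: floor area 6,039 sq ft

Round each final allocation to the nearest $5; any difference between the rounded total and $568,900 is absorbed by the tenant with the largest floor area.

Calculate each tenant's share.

Floor area total: 20,819.
Raw shares: Unit 3A 3,726/20,819 × $568,900 = 101,816.68; Unit 2A 927/20,819 × $568,900 = 25,331.20; Unit 4B 8,005/20,819 × $568,900 = 218,744.63; Unit 4A 2,122/20,819 × $568,900 = 57,985.77; Unit 5A 6,039/20,819 × $568,900 = 165,021.72.
After rounding ($5): Unit 3A $101,815; Unit 2A $25,330; Unit 4B $218,745; Unit 4A $57,985; Unit 5A $165,020. Sum = $568,895.
Difference $568,900 − $568,895 = +$5 applied to largest floor area (Unit 4B): Unit 4B becomes $218,750.

Unit 3A: $101,815; Unit 2A: $25,330; Unit 4B: $218,750; Unit 4A: $57,985; Unit 5A: $165,020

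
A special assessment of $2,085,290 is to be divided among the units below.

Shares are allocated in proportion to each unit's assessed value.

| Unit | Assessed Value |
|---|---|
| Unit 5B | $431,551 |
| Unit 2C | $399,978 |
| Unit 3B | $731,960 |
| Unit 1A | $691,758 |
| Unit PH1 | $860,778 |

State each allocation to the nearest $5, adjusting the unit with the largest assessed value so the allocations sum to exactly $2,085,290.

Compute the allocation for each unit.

Combined assessed value = 431,551 + 399,978 + 731,960 + 691,758 + 860,778 = 3,116,025.
Unrounded shares: Unit 5B 288,800.31; Unit 2C 267,671.19; Unit 3B 489,838.45; Unit 1A 462,934.68; Unit PH1 576,045.36.
At nearest $5: Unit 5B $288,800; Unit 2C $267,670; Unit 3B $489,840; Unit 1A $462,935; Unit PH1 $576,045. Sum = $2,085,290.
Sum already equals the total — no adjustment.

Unit 5B: $288,800; Unit 2C: $267,670; Unit 3B: $489,840; Unit 1A: $462,935; Unit PH1: $576,045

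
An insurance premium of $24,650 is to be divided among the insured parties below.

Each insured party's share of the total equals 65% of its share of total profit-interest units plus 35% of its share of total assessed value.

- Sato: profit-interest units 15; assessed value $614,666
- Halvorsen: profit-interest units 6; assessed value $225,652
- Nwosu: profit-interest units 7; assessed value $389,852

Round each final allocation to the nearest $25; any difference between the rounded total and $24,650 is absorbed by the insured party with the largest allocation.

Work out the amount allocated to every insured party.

Sato: $12,875; Halvorsen: $5,025; Nwosu: $6,750

Totals — profit-interest units 28, assessed value 1,230,170.
Composite weights (65% profit-interest units + 35% assessed value): Sato 0.5231; Halvorsen 0.2035; Nwosu 0.2734.
Proportional shares: Sato 12,894.29; Halvorsen 5,015.95; Nwosu 6,739.76.
After rounding ($25): Sato $12,900; Halvorsen $5,025; Nwosu $6,750. Sum = $24,675.
Difference $24,650 − $24,675 = −$25 applied to largest allocation (Sato): Sato becomes $12,875.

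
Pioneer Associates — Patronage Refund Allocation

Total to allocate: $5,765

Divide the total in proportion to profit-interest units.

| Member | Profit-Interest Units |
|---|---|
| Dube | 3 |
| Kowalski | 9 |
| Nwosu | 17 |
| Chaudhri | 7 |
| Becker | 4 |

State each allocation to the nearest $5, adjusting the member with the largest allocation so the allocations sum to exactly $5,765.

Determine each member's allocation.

Combined profit-interest units = 40.
Pro-rata amounts: Dube 3/40 × $5,765 = 432.38; Kowalski 9/40 × $5,765 = 1,297.12; Nwosu 17/40 × $5,765 = 2,450.12; Chaudhri 7/40 × $5,765 = 1,008.88; Becker 4/40 × $5,765 = 576.50.
After rounding ($5): Dube $430; Kowalski $1,295; Nwosu $2,450; Chaudhri $1,010; Becker $575. Sum = $5,760.
Difference $5,765 − $5,760 = +$5 applied to largest allocation (Nwosu): Nwosu becomes $2,455.

Dube: $430 · Kowalski: $1,295 · Nwosu: $2,455 · Chaudhri: $1,010 · Becker: $575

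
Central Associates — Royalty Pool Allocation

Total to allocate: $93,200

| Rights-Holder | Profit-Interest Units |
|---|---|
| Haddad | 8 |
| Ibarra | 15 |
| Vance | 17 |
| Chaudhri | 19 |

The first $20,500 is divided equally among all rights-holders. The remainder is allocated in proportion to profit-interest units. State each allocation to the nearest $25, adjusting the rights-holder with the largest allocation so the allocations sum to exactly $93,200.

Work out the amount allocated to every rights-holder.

Equal tier: $20,500 ÷ 4 = $5,125 apiece.
Remainder $72,700 by profit-interest units (total 59): Haddad 9,857.63 → $9,850; Ibarra 18,483.05 → $18,475; Vance 20,947.46 → $20,950; Chaudhri 23,411.86 → $23,400.
Rounding difference +$25 on remainder applied to Chaudhri.
Totals: Haddad $5,125 + $9,850 = $14,975; Ibarra $5,125 + $18,475 = $23,600; Vance $5,125 + $20,950 = $26,075; Chaudhri $5,125 + $23,425 = $28,550.

Haddad: $14,975 | Ibarra: $23,600 | Vance: $26,075 | Chaudhri: $28,550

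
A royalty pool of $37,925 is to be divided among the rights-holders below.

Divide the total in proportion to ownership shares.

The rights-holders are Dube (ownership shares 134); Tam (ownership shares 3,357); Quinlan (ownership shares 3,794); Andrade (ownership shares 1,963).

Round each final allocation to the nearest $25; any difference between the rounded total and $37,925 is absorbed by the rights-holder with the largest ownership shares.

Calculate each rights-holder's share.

Ownership shares total: 134 + 3,357 + 3,794 + 1,963 = 9,248.
Pro-rata amounts: Dube 549.52; Tam 13,766.68; Quinlan 15,558.76; Andrade 8,050.04.
At nearest $25: Dube $550; Tam $13,775; Quinlan $15,550; Andrade $8,050. Sum = $37,925.
Sum already equals the total — no adjustment.

Dube: $550 | Tam: $13,775 | Quinlan: $15,550 | Andrade: $8,050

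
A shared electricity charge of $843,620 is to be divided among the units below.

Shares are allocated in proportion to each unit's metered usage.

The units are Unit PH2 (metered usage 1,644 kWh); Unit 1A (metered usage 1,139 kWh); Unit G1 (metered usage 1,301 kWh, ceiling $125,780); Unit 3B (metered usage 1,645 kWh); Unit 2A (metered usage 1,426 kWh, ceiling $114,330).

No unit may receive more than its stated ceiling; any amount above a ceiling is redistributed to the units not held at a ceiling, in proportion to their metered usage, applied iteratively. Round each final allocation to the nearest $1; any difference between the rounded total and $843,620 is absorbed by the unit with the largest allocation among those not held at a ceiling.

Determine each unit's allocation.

Sum of metered usage: 7,155.
Pro-rata shares before constraints: Unit PH2 193,838.05; Unit 1A 134,295.34; Unit G1 153,396.17; Unit 3B 193,955.96; Unit 2A 168,134.47.
Capped: Unit G1 ($125,780), Unit 2A ($114,330); remaining pool $603,510 reallocated over remaining metered usage 4,428.
Remaining shares: Unit PH2 224,067.40 → $224,067; Unit 1A 155,238.91 → $155,239; Unit 3B 224,203.69 → $224,204.

Unit PH2: $224,067 · Unit 1A: $155,239 · Unit G1: $125,780 · Unit 3B: $224,204 · Unit 2A: $114,330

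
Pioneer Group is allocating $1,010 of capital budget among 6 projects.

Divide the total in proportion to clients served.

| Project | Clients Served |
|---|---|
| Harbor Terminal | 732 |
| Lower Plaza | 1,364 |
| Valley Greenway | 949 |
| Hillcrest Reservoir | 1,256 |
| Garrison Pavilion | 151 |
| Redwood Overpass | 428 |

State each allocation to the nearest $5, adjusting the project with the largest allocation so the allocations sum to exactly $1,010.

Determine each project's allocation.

Clients served total: 4,880.
Unrounded shares: Harbor Terminal 732/4,880 × $1,010 = 151.50; Lower Plaza 1,364/4,880 × $1,010 = 282.30; Valley Greenway 949/4,880 × $1,010 = 196.41; Hillcrest Reservoir 1,256/4,880 × $1,010 = 259.95; Garrison Pavilion 151/4,880 × $1,010 = 31.25; Redwood Overpass 428/4,880 × $1,010 = 88.58.
After rounding ($5): Harbor Terminal $150; Lower Plaza $280; Valley Greenway $195; Hillcrest Reservoir $260; Garrison Pavilion $30; Redwood Overpass $90. Sum = $1,005.
Difference $1,010 − $1,005 = +$5 applied to largest allocation (Lower Plaza): Lower Plaza becomes $285.

Harbor Terminal: $150; Lower Plaza: $285; Valley Greenway: $195; Hillcrest Reservoir: $260; Garrison Pavilion: $30; Redwood Overpass: $90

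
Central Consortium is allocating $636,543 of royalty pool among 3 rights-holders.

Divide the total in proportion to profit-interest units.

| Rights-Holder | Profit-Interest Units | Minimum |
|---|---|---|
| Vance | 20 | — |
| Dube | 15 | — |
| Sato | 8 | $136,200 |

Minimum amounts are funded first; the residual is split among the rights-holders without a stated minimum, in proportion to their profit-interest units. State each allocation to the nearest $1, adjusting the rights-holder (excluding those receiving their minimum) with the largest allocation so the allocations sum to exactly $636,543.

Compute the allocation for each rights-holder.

Vance: $285,910; Dube: $214,433; Sato: $136,200

Guaranteed amounts: Sato $136,200. Remaining pool $500,343.
Remaining pool split over remaining profit-interest units 35: Vance 285,910.29 → $285,910; Dube 214,432.71 → $214,433.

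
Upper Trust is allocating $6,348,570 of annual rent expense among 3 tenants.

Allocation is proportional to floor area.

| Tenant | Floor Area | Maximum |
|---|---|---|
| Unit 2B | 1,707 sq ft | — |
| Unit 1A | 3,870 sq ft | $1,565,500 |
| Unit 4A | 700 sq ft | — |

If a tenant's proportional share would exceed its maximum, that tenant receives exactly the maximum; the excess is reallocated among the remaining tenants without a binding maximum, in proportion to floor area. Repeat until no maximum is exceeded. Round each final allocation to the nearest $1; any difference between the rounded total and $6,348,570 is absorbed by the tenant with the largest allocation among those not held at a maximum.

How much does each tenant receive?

Total floor area = 6,277.
Pro-rata shares before constraints: Unit 2B 1,726,463.12; Unit 1A 3,914,125.52; Unit 4A 707,981.36.
Cap binds for Unit 1A ($1,565,500); remaining pool $4,783,070 reallocated over remaining floor area 2,407.
Remaining shares: Unit 2B 3,392,065.01 → $3,392,065; Unit 4A 1,391,004.99 → $1,391,005.

Unit 2B: $3,392,065 · Unit 1A: $1,565,500 · Unit 4A: $1,391,005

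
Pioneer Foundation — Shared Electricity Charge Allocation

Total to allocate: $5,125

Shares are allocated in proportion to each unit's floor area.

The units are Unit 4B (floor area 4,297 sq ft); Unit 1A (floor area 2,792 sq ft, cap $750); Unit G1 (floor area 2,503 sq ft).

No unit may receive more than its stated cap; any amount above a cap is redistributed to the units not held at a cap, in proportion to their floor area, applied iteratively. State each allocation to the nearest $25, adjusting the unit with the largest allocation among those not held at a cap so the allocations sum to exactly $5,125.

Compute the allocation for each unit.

Floor area total: 9,592.
Unconstrained shares: Unit 4B 2,295.88; Unit 1A 1,491.76; Unit G1 1,337.35.
Cap binds for Unit 1A ($750); remaining pool $4,375 reallocated over remaining floor area 6,800.
Shares after redistribution: Unit 4B 2,764.61 → $2,775; Unit G1 1,610.39 → $1,600.

Unit 4B: $2,775 | Unit 1A: $750 | Unit G1: $1,600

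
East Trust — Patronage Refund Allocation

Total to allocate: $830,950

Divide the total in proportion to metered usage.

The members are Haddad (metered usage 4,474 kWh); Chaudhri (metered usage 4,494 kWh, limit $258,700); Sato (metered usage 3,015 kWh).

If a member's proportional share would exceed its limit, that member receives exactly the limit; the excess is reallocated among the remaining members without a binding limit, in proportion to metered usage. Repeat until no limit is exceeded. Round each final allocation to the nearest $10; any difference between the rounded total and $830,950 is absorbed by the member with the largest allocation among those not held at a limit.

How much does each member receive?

Haddad: $341,870 | Chaudhri: $258,700 | Sato: $230,380

Metered usage total: 11,983.
Proportional shares (ignoring caps): Haddad 310,245.37; Chaudhri 311,632.25; Sato 209,072.37.
Cap binds for Chaudhri ($258,700); balance $572,250 reallocated over remaining metered usage 7,489.
Shares after redistribution: Haddad 341,867.61 → $341,870; Sato 230,382.39 → $230,380.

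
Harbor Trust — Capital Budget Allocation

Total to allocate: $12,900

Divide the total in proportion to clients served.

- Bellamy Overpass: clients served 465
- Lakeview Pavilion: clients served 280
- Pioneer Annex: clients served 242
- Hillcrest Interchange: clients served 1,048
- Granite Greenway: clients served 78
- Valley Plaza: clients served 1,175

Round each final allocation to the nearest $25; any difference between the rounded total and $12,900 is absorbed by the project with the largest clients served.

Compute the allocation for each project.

Bellamy Overpass: $1,825 · Lakeview Pavilion: $1,100 · Pioneer Annex: $950 · Hillcrest Interchange: $4,100 · Granite Greenway: $300 · Valley Plaza: $4,625

Total clients served = 3,288.
Unrounded shares: Bellamy Overpass 465/3,288 × $12,900 = 1,824.36; Lakeview Pavilion 280/3,288 × $12,900 = 1,098.54; Pioneer Annex 242/3,288 × $12,900 = 949.45; Hillcrest Interchange 1,048/3,288 × $12,900 = 4,111.68; Granite Greenway 78/3,288 × $12,900 = 306.02; Valley Plaza 1,175/3,288 × $12,900 = 4,609.95.
After rounding ($25): Bellamy Overpass $1,825; Lakeview Pavilion $1,100; Pioneer Annex $950; Hillcrest Interchange $4,100; Granite Greenway $300; Valley Plaza $4,600. Sum = $12,875.
Difference $12,900 − $12,875 = +$25 applied to largest clients served (Valley Plaza): Valley Plaza becomes $4,625.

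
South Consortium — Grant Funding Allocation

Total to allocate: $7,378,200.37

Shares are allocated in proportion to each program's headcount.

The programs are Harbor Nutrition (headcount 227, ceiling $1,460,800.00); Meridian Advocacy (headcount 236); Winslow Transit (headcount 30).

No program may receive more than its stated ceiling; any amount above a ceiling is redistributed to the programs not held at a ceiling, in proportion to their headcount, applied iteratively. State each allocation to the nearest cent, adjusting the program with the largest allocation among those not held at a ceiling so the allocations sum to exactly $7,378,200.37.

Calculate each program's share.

Harbor Nutrition: $1,460,800.00; Meridian Advocacy: $5,250,024.39; Winslow Transit: $667,375.98

Headcount total: 493.
Proportional shares (ignoring caps): Harbor Nutrition 3,397,264.6734; Meridian Advocacy 3,531,957.9865; Winslow Transit 448,977.7101.
Held at cap: Harbor Nutrition ($1,460,800.00); remaining pool $5,917,400.37 reallocated over remaining headcount 266.
Redistributed shares: Meridian Advocacy 5,250,024.3884 → $5,250,024.39; Winslow Transit 667,375.9816 → $667,375.98.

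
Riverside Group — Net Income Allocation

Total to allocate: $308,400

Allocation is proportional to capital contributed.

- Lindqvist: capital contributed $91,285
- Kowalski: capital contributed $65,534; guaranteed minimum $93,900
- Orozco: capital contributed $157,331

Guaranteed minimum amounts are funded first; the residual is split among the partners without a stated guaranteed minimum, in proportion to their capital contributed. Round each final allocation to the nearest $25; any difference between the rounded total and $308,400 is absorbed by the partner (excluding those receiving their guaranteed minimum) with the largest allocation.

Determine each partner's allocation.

Minimums first: Kowalski $93,900. Residual $214,500.
Residual split over remaining capital contributed 248,616: Lindqvist 78,758.54 → $78,750; Orozco 135,741.46 → $135,750.

Lindqvist: $78,750; Kowalski: $93,900; Orozco: $135,750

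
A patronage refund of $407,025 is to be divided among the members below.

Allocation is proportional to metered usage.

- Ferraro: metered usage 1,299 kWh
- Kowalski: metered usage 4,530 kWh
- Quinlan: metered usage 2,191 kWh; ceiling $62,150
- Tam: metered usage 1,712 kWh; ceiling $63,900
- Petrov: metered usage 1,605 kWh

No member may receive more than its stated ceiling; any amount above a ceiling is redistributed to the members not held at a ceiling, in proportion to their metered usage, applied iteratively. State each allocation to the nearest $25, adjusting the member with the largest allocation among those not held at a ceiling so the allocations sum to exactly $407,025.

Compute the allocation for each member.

Total metered usage = 11,337.
Pro-rata shares before constraints: Ferraro 46,637.16; Kowalski 162,637.67; Quinlan 78,662.06; Tam 61,464.83; Petrov 57,623.28.
Cap binds for Quinlan ($62,150); residual $344,875 reallocated over remaining metered usage 9,146.
Cap binds for Tam ($63,900); residual $280,975 reallocated over remaining metered usage 7,434.
Redistributed shares: Ferraro 49,096.92 → $49,100; Kowalski 171,215.60 → $171,225; Petrov 60,662.48 → $60,650.

Ferraro: $49,100 | Kowalski: $171,225 | Quinlan: $62,150 | Tam: $63,900 | Petrov: $60,650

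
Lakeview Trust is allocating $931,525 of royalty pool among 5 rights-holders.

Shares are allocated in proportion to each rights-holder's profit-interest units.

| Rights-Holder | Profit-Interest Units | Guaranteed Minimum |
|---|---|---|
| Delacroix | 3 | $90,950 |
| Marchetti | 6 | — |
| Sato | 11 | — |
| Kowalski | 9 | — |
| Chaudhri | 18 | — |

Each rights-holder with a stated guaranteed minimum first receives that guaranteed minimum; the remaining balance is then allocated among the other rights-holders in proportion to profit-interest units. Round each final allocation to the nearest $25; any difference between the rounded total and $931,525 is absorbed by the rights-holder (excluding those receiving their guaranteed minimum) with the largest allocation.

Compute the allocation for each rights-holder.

Guaranteed amounts: Delacroix $90,950. Remaining pool $840,575.
Remaining pool split over remaining profit-interest units 44: Marchetti 114,623.86 → $114,625; Sato 210,143.75 → $210,150; Kowalski 171,935.80 → $171,925; Chaudhri 343,871.59 → $343,875.

Delacroix: $90,950 | Marchetti: $114,625 | Sato: $210,150 | Kowalski: $171,925 | Chaudhri: $343,875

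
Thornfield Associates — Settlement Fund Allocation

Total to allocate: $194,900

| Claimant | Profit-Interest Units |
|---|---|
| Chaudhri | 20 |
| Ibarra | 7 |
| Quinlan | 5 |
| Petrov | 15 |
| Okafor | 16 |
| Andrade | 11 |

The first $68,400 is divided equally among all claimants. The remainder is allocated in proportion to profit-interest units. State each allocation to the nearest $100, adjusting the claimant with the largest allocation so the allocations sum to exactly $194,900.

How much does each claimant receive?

Chaudhri: $45,600 · Ibarra: $23,400 · Quinlan: $19,900 · Petrov: $37,000 · Okafor: $38,800 · Andrade: $30,200

$68,400 shared equally gives $11,400 per claimant.
Remainder $126,500 by profit-interest units (total 74): Chaudhri 34,189.19 → $34,200; Ibarra 11,966.22 → $12,000; Quinlan 8,547.30 → $8,500; Petrov 25,641.89 → $25,600; Okafor 27,351.35 → $27,400; Andrade 18,804.05 → $18,800.
Totals: Chaudhri $11,400 + $34,200 = $45,600; Ibarra $11,400 + $12,000 = $23,400; Quinlan $11,400 + $8,500 = $19,900; Petrov $11,400 + $25,600 = $37,000; Okafor $11,400 + $27,400 = $38,800; Andrade $11,400 + $18,800 = $30,200.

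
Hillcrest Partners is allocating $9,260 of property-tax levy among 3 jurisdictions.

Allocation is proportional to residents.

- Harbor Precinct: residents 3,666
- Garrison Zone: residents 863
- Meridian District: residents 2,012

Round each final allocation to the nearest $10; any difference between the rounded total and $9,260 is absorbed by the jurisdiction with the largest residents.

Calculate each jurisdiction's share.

Harbor Precinct: $5,190 | Garrison Zone: $1,220 | Meridian District: $2,850

Residents total: 3,666 + 863 + 2,012 = 6,541.
Raw shares: Harbor Precinct 5,189.90; Garrison Zone 1,221.74; Meridian District 2,848.36.
At nearest $10: Harbor Precinct $5,190; Garrison Zone $1,220; Meridian District $2,850. Sum = $9,260.
No rounding difference to absorb.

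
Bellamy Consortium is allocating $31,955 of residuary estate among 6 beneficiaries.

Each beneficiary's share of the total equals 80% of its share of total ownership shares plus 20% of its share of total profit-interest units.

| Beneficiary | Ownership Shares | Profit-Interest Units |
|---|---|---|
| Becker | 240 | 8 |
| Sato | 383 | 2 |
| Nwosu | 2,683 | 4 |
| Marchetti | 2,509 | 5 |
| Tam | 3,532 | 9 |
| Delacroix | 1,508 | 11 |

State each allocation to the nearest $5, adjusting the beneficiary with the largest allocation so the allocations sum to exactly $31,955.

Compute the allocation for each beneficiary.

Ownership shares total 10,855; profit-interest units total 39.
Combined weights (80% ownership shares + 20% profit-interest units): Becker 0.0587; Sato 0.0385; Nwosu 0.2182; Marchetti 0.2106; Tam 0.3065; Delacroix 0.1675.
Raw shares: Becker 1,876.18; Sato 1,229.73; Nwosu 6,974.07; Marchetti 6,728.16; Tam 9,792.86; Delacroix 5,354.00.
After rounding ($5): Becker $1,875; Sato $1,230; Nwosu $6,975; Marchetti $6,730; Tam $9,795; Delacroix $5,355. Sum = $31,960.
Difference $31,955 − $31,960 = −$5 applied to largest allocation (Tam): Tam becomes $9,790.

Becker: $1,875; Sato: $1,230; Nwosu: $6,975; Marchetti: $6,730; Tam: $9,790; Delacroix: $5,355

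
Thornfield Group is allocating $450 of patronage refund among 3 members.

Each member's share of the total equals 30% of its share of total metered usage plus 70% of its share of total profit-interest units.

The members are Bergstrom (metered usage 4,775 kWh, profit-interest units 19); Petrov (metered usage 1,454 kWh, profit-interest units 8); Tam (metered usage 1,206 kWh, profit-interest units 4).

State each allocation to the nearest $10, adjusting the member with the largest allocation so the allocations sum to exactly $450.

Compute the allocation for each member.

Totals — metered usage 7,435, profit-interest units 31.
Composite weights (30% metered usage + 70% profit-interest units): Bergstrom 0.6217; Petrov 0.2393; Tam 0.1390.
Proportional shares: Bergstrom 279.77; Petrov 107.69; Tam 62.54.
After rounding ($10): Bergstrom $280; Petrov $110; Tam $60. Sum = $450.
Sum already equals the total — no adjustment.

Bergstrom: $280 | Petrov: $110 | Tam: $60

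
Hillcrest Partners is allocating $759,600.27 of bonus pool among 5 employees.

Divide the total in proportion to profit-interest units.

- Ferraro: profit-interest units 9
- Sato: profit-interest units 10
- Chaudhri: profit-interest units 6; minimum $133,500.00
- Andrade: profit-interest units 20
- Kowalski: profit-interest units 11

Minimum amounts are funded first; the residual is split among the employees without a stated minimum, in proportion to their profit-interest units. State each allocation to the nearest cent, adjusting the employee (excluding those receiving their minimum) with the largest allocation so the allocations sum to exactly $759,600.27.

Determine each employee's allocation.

Fund the minimums — Chaudhri $133,500.00. Remaining pool $626,100.27.
Remaining pool split over remaining profit-interest units 50: Ferraro 112,698.0486 → $112,698.05; Sato 125,220.0540 → $125,220.05; Andrade 250,440.1080 → $250,440.11; Kowalski 137,742.0594 → $137,742.06.

Ferraro: $112,698.05 · Sato: $125,220.05 · Chaudhri: $133,500.00 · Andrade: $250,440.11 · Kowalski: $137,742.06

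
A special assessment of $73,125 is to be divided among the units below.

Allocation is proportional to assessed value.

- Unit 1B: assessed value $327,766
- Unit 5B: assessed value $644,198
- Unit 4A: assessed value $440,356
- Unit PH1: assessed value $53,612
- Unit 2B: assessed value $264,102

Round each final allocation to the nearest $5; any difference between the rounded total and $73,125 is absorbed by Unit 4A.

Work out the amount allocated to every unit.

Sum of assessed value: 1,730,034.
Unrounded shares: Unit 1B 327,766/1,730,034 × $73,125 = 13,854.00; Unit 5B 644,198/1,730,034 × $73,125 = 27,228.93; Unit 4A 440,356/1,730,034 × $73,125 = 18,612.95; Unit PH1 53,612/1,730,034 × $73,125 = 2,266.07; Unit 2B 264,102/1,730,034 × $73,125 = 11,163.05.
At nearest $5: Unit 1B $13,855; Unit 5B $27,230; Unit 4A $18,615; Unit PH1 $2,265; Unit 2B $11,165. Sum = $73,130.
Difference $73,125 − $73,130 = −$5 applied to Unit 4A: Unit 4A becomes $18,610.

Unit 1B: $13,855 | Unit 5B: $27,230 | Unit 4A: $18,610 | Unit PH1: $2,265 | Unit 2B: $11,165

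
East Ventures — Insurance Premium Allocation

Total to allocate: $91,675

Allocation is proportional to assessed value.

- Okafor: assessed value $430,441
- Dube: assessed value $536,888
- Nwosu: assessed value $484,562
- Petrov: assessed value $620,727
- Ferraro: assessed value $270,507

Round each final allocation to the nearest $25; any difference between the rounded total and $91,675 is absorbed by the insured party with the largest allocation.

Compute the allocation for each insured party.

Assessed value total: 2,343,125.
Raw shares: Okafor 430,441/2,343,125 × $91,675 = 16,841.05; Dube 536,888/2,343,125 × $91,675 = 21,005.80; Nwosu 484,562/2,343,125 × $91,675 = 18,958.54; Petrov 620,727/2,343,125 × $91,675 = 24,286.01; Ferraro 270,507/2,343,125 × $91,675 = 10,583.61.
After rounding ($25): Okafor $16,850; Dube $21,000; Nwosu $18,950; Petrov $24,275; Ferraro $10,575. Sum = $91,650.
Difference $91,675 − $91,650 = +$25 applied to largest allocation (Petrov): Petrov becomes $24,300.

Okafor: $16,850; Dube: $21,000; Nwosu: $18,950; Petrov: $24,300; Ferraro: $10,575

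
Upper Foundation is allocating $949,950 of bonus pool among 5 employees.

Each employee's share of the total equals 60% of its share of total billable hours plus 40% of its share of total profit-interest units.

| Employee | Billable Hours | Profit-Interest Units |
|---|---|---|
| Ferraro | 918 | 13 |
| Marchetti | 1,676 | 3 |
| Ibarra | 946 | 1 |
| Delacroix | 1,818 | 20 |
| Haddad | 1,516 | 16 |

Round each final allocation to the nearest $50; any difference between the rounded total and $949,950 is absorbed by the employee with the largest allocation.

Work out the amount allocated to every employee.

Ferraro: $169,300 | Marchetti: $160,500 | Ibarra: $85,600 | Delacroix: $294,150 | Haddad: $240,400

Totals — billable hours 6,874, profit-interest units 53.
Combined weights (60% billable hours + 40% profit-interest units): Ferraro 0.1782; Marchetti 0.1689; Ibarra 0.0901; Delacroix 0.3096; Haddad 0.2531.
Proportional shares: Ferraro 169,320.25; Marchetti 160,476.84; Ibarra 85,608.72; Delacroix 294,131.40; Haddad 240,412.79.
Rounded to nearest $50: Ferraro $169,300; Marchetti $160,500; Ibarra $85,600; Delacroix $294,150; Haddad $240,400. Sum = $949,950.
No rounding difference to absorb.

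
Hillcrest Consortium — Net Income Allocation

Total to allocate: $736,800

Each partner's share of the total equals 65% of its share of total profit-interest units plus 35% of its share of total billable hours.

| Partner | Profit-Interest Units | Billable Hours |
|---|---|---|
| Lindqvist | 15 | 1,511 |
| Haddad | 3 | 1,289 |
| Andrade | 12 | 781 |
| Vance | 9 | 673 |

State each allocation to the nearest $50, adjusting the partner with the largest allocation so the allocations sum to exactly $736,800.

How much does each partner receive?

Profit-interest units total 39; billable hours total 4,254.
Combined weights (65% profit-interest units + 35% billable hours): Lindqvist 0.3743; Haddad 0.1561; Andrade 0.2643; Vance 0.2054.
Pro-rata amounts: Lindqvist 275,797.72; Haddad 114,979.94; Andrade 194,704.68; Vance 151,317.66.
At nearest $50: Lindqvist $275,800; Haddad $115,000; Andrade $194,700; Vance $151,300. Sum = $736,800.
Rounded total matches; no reconciliation needed.

Lindqvist: $275,800 · Haddad: $115,000 · Andrade: $194,700 · Vance: $151,300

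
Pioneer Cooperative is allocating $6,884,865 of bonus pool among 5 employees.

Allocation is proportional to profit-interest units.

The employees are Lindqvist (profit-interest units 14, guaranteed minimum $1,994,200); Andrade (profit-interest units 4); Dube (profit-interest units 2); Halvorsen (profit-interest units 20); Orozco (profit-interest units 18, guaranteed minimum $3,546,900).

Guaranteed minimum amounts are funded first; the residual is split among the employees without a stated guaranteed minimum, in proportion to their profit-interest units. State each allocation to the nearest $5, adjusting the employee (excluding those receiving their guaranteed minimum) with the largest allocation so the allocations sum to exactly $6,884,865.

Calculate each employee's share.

Fund the minimums — Lindqvist $1,994,200; Orozco $3,546,900. Residual $1,343,765.
Residual split over remaining profit-interest units 26: Andrade 206,733.08 → $206,735; Dube 103,366.54 → $103,365; Halvorsen 1,033,665.38 → $1,033,665.

Lindqvist: $1,994,200; Andrade: $206,735; Dube: $103,365; Halvorsen: $1,033,665; Orozco: $3,546,900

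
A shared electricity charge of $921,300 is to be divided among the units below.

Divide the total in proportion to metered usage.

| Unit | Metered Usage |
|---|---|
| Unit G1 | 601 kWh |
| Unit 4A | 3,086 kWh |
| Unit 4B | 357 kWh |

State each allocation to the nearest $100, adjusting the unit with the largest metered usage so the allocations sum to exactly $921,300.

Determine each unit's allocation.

Unit G1: $136,900 | Unit 4A: $703,100 | Unit 4B: $81,300

Metered usage total: 4,044.
Proportional shares: Unit G1 601/4,044 × $921,300 = 136,919.21; Unit 4A 3,086/4,044 × $921,300 = 703,049.41; Unit 4B 357/4,044 × $921,300 = 81,331.38.
At nearest $100: Unit G1 $136,900; Unit 4A $703,000; Unit 4B $81,300. Sum = $921,200.
Difference $921,300 − $921,200 = +$100 applied to largest metered usage (Unit 4A): Unit 4A becomes $703,100.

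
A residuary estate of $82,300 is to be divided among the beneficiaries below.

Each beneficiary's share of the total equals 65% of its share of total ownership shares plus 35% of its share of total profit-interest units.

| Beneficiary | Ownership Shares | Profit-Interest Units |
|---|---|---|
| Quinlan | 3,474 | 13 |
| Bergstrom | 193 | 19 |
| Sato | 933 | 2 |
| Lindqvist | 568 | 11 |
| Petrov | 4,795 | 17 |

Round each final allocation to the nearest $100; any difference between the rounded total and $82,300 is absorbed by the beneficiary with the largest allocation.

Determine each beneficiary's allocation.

Quinlan: $24,700 | Bergstrom: $9,900 | Sato: $5,900 | Lindqvist: $8,200 | Petrov: $33,600

Ownership shares total 9,963; profit-interest units total 62.
Blended shares (65% ownership shares + 35% profit-interest units): Quinlan 0.3000; Bergstrom 0.1198; Sato 0.0722; Lindqvist 0.0992; Petrov 0.4088.
Pro-rata amounts: Quinlan 24,692.94; Bergstrom 9,863.63; Sato 5,938.81; Lindqvist 8,160.36; Petrov 33,644.26.
After rounding ($100): Quinlan $24,700; Bergstrom $9,900; Sato $5,900; Lindqvist $8,200; Petrov $33,600. Sum = $82,300.
Rounded total matches; no reconciliation needed.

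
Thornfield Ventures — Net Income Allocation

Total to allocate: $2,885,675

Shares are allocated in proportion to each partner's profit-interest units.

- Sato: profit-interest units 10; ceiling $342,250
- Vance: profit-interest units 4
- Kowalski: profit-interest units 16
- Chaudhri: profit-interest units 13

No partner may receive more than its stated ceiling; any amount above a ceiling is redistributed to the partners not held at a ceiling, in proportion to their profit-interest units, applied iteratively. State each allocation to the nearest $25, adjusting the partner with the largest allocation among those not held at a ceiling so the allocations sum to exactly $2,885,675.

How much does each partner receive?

Sum of profit-interest units: 43.
Pro-rata shares before constraints: Sato 671,087.21; Vance 268,434.88; Kowalski 1,073,739.53; Chaudhri 872,413.37.
Capped: Sato ($342,250); residual $2,543,425 reallocated over remaining profit-interest units 33.
Redistributed shares: Vance 308,293.94 → $308,300; Kowalski 1,233,175.76 → $1,233,175; Chaudhri 1,001,955.30 → $1,001,950.

Sato: $342,250; Vance: $308,300; Kowalski: $1,233,175; Chaudhri: $1,001,950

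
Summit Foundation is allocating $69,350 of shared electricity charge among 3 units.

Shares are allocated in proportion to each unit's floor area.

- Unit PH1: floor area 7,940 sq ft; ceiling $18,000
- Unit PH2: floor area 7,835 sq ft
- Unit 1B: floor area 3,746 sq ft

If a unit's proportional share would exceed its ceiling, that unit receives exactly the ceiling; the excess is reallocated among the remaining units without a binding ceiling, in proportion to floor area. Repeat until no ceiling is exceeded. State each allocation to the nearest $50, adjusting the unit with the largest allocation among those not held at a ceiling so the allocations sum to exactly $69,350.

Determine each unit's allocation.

Unit PH1: $18,000; Unit PH2: $34,750; Unit 1B: $16,600

Total floor area = 19,521.
Pro-rata shares before constraints: Unit PH1 28,207.52; Unit PH2 27,834.50; Unit 1B 13,307.98.
Capped: Unit PH1 ($18,000); residual $51,350 reallocated over remaining floor area 11,581.
Shares after redistribution: Unit PH2 34,740.29 → $34,750; Unit 1B 16,609.71 → $16,600.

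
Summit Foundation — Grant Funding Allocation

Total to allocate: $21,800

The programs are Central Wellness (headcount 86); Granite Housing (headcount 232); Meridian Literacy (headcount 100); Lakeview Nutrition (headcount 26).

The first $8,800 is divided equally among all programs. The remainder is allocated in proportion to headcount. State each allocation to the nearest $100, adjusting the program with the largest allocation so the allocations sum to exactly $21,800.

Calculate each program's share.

Central Wellness: $4,700; Granite Housing: $9,000; Meridian Literacy: $5,100; Lakeview Nutrition: $3,000

$8,800 shared equally gives $2,200 per program.
Remainder $13,000 by headcount (total 444): Central Wellness 2,518.02 → $2,500; Granite Housing 6,792.79 → $6,800; Meridian Literacy 2,927.93 → $2,900; Lakeview Nutrition 761.26 → $800.
Totals: Central Wellness $2,200 + $2,500 = $4,700; Granite Housing $2,200 + $6,800 = $9,000; Meridian Literacy $2,200 + $2,900 = $5,100; Lakeview Nutrition $2,200 + $800 = $3,000.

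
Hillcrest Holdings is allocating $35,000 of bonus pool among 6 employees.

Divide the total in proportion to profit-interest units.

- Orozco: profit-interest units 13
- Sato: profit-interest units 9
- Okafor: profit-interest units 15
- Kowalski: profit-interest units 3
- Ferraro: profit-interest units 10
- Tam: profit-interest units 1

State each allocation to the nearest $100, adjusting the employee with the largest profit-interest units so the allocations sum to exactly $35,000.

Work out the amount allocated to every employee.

Combined profit-interest units = 13 + 9 + 15 + 3 + 10 + 1 = 51.
Pro-rata amounts: Orozco 8,921.57; Sato 6,176.47; Okafor 10,294.12; Kowalski 2,058.82; Ferraro 6,862.75; Tam 686.27.
After rounding ($100): Orozco $8,900; Sato $6,200; Okafor $10,300; Kowalski $2,100; Ferraro $6,900; Tam $700. Sum = $35,100.
Difference $35,000 − $35,100 = −$100 applied to largest profit-interest units (Okafor): Okafor becomes $10,200.

Orozco: $8,900; Sato: $6,200; Okafor: $10,200; Kowalski: $2,100; Ferraro: $6,900; Tam: $700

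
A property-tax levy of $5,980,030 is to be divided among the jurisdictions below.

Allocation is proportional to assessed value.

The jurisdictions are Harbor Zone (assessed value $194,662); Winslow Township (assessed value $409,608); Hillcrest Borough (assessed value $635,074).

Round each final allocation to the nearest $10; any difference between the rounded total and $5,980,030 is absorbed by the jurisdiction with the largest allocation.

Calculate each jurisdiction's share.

Harbor Zone: $939,270; Winslow Township: $1,976,420; Hillcrest Borough: $3,064,340

Combined assessed value = 1,239,344.
Raw shares: Harbor Zone 194,662/1,239,344 × $5,980,030 = 939,274.81; Winslow Township 409,608/1,239,344 × $5,980,030 = 1,976,423.11; Hillcrest Borough 635,074/1,239,344 × $5,980,030 = 3,064,332.08.
At nearest $10: Harbor Zone $939,270; Winslow Township $1,976,420; Hillcrest Borough $3,064,330. Sum = $5,980,020.
Difference $5,980,030 − $5,980,020 = +$10 applied to largest allocation (Hillcrest Borough): Hillcrest Borough becomes $3,064,340.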